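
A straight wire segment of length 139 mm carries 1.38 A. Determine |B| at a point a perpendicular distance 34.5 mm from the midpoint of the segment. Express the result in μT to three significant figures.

B ≈ 7.17 μT

For a finite straight segment, B = (μ₀I/4πd)(sinθ₁ + sinθ₂), where θ₁, θ₂ are the angles from the perpendicular to each end.
The perpendicular from the point meets the wire at its midpoint, so each end is L/2 = 0.0695 m away along the wire.
sinθ₁ = 0.0695/√(0.0695²+0.0345²) = 0.8957; sinθ₂ = 0.0695/√(0.0695²+0.0345²) = 0.8957.
B = (4π×10⁻⁷ × 1.38) / (4π × 0.0345) × (0.8957 + 0.8957) = 7.17×10⁻⁶ T.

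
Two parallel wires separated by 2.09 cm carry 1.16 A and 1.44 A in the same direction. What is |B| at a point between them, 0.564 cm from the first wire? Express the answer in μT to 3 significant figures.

B ≈ 22.3 μT

Each long wire gives B = μ₀I/(2πd). Distances are d₁ = 0.00564 m and d₂ = 0.01526 m.
B₁ = 4.11×10⁻⁵ T, B₂ = 1.89×10⁻⁵ T.
Between parallel currents the two contributions point in opposite directions, so they subtract. B = |B₁ − B₂| = |4.11×10⁻⁵ − 1.89×10⁻⁵| = 2.23×10⁻⁵ T.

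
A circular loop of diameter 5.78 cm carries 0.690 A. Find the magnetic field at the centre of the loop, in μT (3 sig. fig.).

At the centre of a circular loop the Biot–Savart law gives B = μ₀I/(2R) (so R = 0.0289 m).
B = (4π×10⁻⁷ × 0.690) / (2 × 0.0289) = 1.50×10⁻⁵ T.

B ≈ 15.0 μT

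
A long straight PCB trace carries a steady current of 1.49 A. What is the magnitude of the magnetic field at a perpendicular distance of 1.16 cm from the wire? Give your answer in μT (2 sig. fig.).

For an infinitely long straight wire, B = μ₀I/(2πd).
B = (4π×10⁻⁷ × 1.49) / (2π × 0.0116) = 2.57×10⁻⁵ T.

B ≈ 26 μT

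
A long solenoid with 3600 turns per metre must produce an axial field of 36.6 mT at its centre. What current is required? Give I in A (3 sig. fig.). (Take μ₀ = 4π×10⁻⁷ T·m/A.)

Inside a long solenoid B = μ₀nI with n = 3600 m⁻¹, so I = B/(μ₀n).
I = 3.66×10⁻² / (4π×10⁻⁷ × 3600) = 8.09 A.

I ≈ 8.09 A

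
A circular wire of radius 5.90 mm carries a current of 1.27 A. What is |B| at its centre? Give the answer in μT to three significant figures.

At the centre of a circular loop the Biot–Savart law gives B = μ₀I/(2R).
B = (4π×10⁻⁷ × 1.27) / (2 × 0.0059) = 1.35×10⁻⁴ T.

B ≈ 135 μT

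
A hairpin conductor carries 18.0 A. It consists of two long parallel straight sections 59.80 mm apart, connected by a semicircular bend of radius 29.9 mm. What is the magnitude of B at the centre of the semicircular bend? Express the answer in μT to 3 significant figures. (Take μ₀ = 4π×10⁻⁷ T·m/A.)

The semicircular arc contributes B_arc = μ₀I·π/(4πR) = μ₀I/(4R) = 1.89×10⁻⁴ T.
Each semi-infinite lead is at perpendicular distance R = 0.0299 m from the centre, with the perpendicular foot at its near end, so it contributes μ₀I/(4πR); both point the same way, together 1.20×10⁻⁴ T.
Arc and leads all point the same direction: B = 1.89×10⁻⁴ + 1.20×10⁻⁴ = 3.10×10⁻⁴ T.

B ≈ 310 μT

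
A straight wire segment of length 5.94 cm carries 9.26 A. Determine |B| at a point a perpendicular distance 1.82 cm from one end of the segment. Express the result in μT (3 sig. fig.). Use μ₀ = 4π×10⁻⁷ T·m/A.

For a finite straight segment, B = (μ₀I/4πd)(sinθ₁ + sinθ₂), where θ₁, θ₂ are the angles from the perpendicular to each end.
The perpendicular foot is at one end, so the two end-offsets along the wire are 0 and L = 0.0594 m.
sinθ₁ = 0/√(0²+0.0182²) = 0.0000; sinθ₂ = 0.0594/√(0.0594²+0.0182²) = 0.9561.
B = (4π×10⁻⁷ × 9.26) / (4π × 0.0182) × (0.0000 + 0.9561) = 4.86×10⁻⁵ T.

B ≈ 48.6 μT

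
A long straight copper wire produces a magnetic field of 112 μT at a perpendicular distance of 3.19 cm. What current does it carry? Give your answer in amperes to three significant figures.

I ≈ 17.9 A

For a long straight wire B = μ₀I/(2πd), so I = 2πdB/μ₀.
I = 2π × 0.0319 × 1.12×10⁻⁴ / (4π×10⁻⁷) = 17.9 A.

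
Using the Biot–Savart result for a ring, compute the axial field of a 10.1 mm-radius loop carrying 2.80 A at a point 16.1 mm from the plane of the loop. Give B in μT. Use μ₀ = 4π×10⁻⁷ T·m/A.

On the axis of a circular loop, B = μ₀IR² / [2(R²+z²)^(3/2)].
R² + z² = (0.0101)² + (0.0161)² = 0.0003612 m², and (R²+z²)^(3/2) = 6.87×10⁻⁶ m³.
B = (4π×10⁻⁷ × 2.80 × 0.000102) / (2 × 6.87×10⁻⁶) = 2.61×10⁻⁵ T.

B ≈ 26.1 μT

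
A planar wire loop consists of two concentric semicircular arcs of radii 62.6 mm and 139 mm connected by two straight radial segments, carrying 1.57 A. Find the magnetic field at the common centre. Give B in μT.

B ≈ 4.33 μT

The radial connectors point toward the centre, so dl × r̂ = 0 and they contribute nothing.
Each semicircle gives μ₀I/(4R): inner arc 7.88×10⁻⁶ T, outer arc 3.55×10⁻⁶ T.
The two arcs carry current in opposite angular senses, so their fields oppose: B = |7.88×10⁻⁶ − 3.55×10⁻⁶| = 4.33×10⁻⁶ T.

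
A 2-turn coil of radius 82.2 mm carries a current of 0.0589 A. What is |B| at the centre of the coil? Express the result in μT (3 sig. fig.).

For an N-turn flat coil, B = Nμ₀I/(2R) with R = 0.0822 m.
B = 2 × 4.50×10⁻⁷ T = 9.00×10⁻⁷ T.

B ≈ 0.900 μT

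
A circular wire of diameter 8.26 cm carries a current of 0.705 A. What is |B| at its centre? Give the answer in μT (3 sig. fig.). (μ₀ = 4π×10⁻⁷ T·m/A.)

B ≈ 10.7 μT

At the centre of a circular loop the Biot–Savart law gives B = μ₀I/(2R) (so R = 0.0413 m).
B = (4π×10⁻⁷ × 0.705) / (2 × 0.0413) = 1.07×10⁻⁵ T.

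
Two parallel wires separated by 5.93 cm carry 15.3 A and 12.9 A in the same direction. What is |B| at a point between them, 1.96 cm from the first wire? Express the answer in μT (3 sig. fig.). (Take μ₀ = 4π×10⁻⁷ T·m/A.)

Each long wire gives B = μ₀I/(2πd). Distances are d₁ = 0.0196 m and d₂ = 0.0397 m.
B₁ = 1.56×10⁻⁴ T, B₂ = 6.50×10⁻⁵ T.
Between parallel currents the two contributions point in opposite directions, so they subtract. B = |B₁ − B₂| = |1.56×10⁻⁴ − 6.50×10⁻⁵| = 9.11×10⁻⁵ T.

B ≈ 91.1 μT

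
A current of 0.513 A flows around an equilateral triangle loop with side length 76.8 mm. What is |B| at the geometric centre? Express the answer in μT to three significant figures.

Each side is a finite straight segment at perpendicular distance d = a/(2 tan(π/3)) = 0.02217 m from the centre, with end-angles ±π/3.
One side contributes B₁ = (μ₀I/4πd)·2 sin(π/3) = 4.01×10⁻⁶ T.
All 3 sides add in the same direction: B = 3 × 4.01×10⁻⁶ = 1.20×10⁻⁵ T.

B ≈ 12.0 μT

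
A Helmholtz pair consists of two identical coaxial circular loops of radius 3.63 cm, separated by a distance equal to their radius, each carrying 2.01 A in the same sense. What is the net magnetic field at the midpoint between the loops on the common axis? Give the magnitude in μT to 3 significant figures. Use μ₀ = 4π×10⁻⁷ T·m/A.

Each loop contributes B = μ₀IR²/[2(R²+z²)^(3/2)] on the axis, with z measured from that loop.
Loop 1 (z = 0.01815 m): B₁ = 2.49×10⁻⁵ T. Loop 2 (z = 0.01815 m): B₂ = 2.49×10⁻⁵ T.
The fields add: B = B₁ + B₂ = 4.98×10⁻⁵ T.

B ≈ 49.8 μT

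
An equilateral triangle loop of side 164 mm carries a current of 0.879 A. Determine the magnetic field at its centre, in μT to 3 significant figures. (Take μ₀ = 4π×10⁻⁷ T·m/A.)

Each side is a finite straight segment at perpendicular distance d = a/(2 tan(π/3)) = 0.04734 m from the centre, with end-angles ±π/3.
One side contributes B₁ = (μ₀I/4πd)·2 sin(π/3) = 3.22×10⁻⁶ T.
All 3 sides add in the same direction: B = 3 × 3.22×10⁻⁶ = 9.65×10⁻⁶ T.

B ≈ 9.65 μT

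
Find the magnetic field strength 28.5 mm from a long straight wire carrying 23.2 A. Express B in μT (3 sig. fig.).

For an infinitely long straight wire, B = μ₀I/(2πd).
B = (4π×10⁻⁷ × 23.2) / (2π × 0.0285) = 1.63×10⁻⁴ T.

B ≈ 163 μT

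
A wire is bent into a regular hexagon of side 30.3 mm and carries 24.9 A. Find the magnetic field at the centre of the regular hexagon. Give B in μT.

Each side is a finite straight segment at perpendicular distance d = a/(2 tan(π/6)) = 0.02624 m from the centre, with end-angles ±π/6.
One side contributes B₁ = (μ₀I/4πd)·2 sin(π/6) = 9.49×10⁻⁵ T.
All 6 sides add in the same direction: B = 6 × 9.49×10⁻⁵ = 5.69×10⁻⁴ T.

B ≈ 569 μT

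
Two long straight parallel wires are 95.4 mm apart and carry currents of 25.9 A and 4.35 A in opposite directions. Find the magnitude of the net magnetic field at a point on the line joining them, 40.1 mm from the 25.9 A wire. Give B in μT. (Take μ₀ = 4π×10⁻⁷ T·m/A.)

B ≈ 145 μT

Each long wire gives B = μ₀I/(2πd). Distances are d₁ = 0.0401 m and d₂ = 0.0553 m.
B₁ = 1.29×10⁻⁴ T, B₂ = 1.57×10⁻⁵ T.
Between antiparallel currents both contributions point the same way, so they add. B = B₁ + B₂ = 1.29×10⁻⁴ + 1.57×10⁻⁵ = 1.45×10⁻⁴ T.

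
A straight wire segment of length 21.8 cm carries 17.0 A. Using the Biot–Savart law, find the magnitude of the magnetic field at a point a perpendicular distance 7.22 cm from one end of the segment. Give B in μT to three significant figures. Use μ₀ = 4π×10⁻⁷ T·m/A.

For a finite straight segment, B = (μ₀I/4πd)(sinθ₁ + sinθ₂), where θ₁, θ₂ are the angles from the perpendicular to each end.
The perpendicular foot is at one end, so the two end-offsets along the wire are 0 and L = 0.218 m.
sinθ₁ = 0/√(0²+0.0722²) = 0.0000; sinθ₂ = 0.218/√(0.218²+0.0722²) = 0.9493.
B = (4π×10⁻⁷ × 17.0) / (4π × 0.0722) × (0.0000 + 0.9493) = 2.24×10⁻⁵ T.

B ≈ 22.4 μT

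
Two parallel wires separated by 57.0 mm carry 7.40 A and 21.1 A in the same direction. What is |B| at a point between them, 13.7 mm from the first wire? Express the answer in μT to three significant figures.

B ≈ 10.6 μT

Each long wire gives B = μ₀I/(2πd). Distances are d₁ = 0.0137 m and d₂ = 0.0433 m.
B₁ = 1.08×10⁻⁴ T, B₂ = 9.75×10⁻⁵ T.
Between parallel currents the two contributions point in opposite directions, so they subtract. B = |B₁ − B₂| = |1.08×10⁻⁴ − 9.75×10⁻⁵| = 1.06×10⁻⁵ T.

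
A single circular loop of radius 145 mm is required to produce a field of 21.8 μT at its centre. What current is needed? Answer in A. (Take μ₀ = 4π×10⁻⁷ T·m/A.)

I ≈ 5.03 A

At the centre of a circular loop B = μ₀I/(2R), so I = 2RB/μ₀.
With R = 0.145 m, I = 2 × 0.145 × 2.18×10⁻⁵ / (4π×10⁻⁷) = 5.03 A.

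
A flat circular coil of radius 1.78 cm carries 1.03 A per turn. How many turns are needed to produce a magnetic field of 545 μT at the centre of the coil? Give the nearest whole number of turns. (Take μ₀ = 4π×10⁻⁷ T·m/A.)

For an N-turn coil, B = Nμ₀I/(2R). A single turn gives B₁ = 3.64×10⁻⁵ T with R = 0.0178 m.
N = B/B₁ = 5.45×10⁻⁴ / 3.64×10⁻⁵ = 14.99.

N = 15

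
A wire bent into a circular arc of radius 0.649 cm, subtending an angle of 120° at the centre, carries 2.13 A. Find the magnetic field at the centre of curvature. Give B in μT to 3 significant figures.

B ≈ 68.7 μT

The Biot–Savart field of a circular arc at its centre is B = μ₀Iφ/(4πR), with φ = 2.094 rad.
B = (4π×10⁻⁷ × 2.13 × 2.094) / (4π × 0.00649) = 6.87×10⁻⁵ T.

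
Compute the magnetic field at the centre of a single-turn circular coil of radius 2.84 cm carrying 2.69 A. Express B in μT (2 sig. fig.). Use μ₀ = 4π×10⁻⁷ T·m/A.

B ≈ 60 μT

At the centre of a circular loop the Biot–Savart law gives B = μ₀I/(2R).
B = (4π×10⁻⁷ × 2.69) / (2 × 0.0284) = 5.95×10⁻⁵ T.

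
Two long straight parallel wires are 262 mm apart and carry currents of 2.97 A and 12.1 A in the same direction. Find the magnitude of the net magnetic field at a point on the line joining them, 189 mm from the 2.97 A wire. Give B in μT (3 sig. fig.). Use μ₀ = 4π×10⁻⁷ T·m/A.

Each long wire gives B = μ₀I/(2πd). Distances are d₁ = 0.189 m and d₂ = 0.073 m.
B₁ = 3.14×10⁻⁶ T, B₂ = 3.32×10⁻⁵ T.
Between parallel currents the two contributions point in opposite directions, so they subtract. B = |B₁ − B₂| = |3.14×10⁻⁶ − 3.32×10⁻⁵| = 3.00×10⁻⁵ T.

B ≈ 30.0 μT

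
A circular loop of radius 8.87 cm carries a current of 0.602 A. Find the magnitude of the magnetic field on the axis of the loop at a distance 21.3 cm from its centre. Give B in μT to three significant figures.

B ≈ 0.242 μT

On the axis of a circular loop, B = μ₀IR² / [2(R²+z²)^(3/2)].
R² + z² = (0.0887)² + (0.213)² = 0.05324 m², and (R²+z²)^(3/2) = 1.23×10⁻² m³.
B = (4π×10⁻⁷ × 0.602 × 0.007868) / (2 × 1.23×10⁻²) = 2.42×10⁻⁷ T.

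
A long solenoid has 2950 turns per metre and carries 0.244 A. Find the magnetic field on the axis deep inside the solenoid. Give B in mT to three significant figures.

Inside a long solenoid, B = μ₀nI with n = 2950 turns/m.
B = 4π×10⁻⁷ × 2950 × 0.244 = 9.05×10⁻⁴ T.

B ≈ 0.905 mT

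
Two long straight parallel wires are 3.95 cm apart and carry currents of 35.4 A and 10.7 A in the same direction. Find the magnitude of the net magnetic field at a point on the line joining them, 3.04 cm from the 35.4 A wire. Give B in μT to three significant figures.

B ≈ 2.27 μT

Each long wire gives B = μ₀I/(2πd). Distances are d₁ = 0.0304 m and d₂ = 0.0091 m.
B₁ = 2.33×10⁻⁴ T, B₂ = 2.35×10⁻⁴ T.
Between parallel currents the two contributions point in opposite directions, so they subtract. B = |B₁ − B₂| = |2.33×10⁻⁴ − 2.35×10⁻⁴| = 2.27×10⁻⁶ T.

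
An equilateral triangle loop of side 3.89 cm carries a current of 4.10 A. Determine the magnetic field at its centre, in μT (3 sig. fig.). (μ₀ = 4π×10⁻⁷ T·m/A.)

B ≈ 190 μT

Each side is a finite straight segment at perpendicular distance d = a/(2 tan(π/3)) = 0.01123 m from the centre, with end-angles ±π/3.
One side contributes B₁ = (μ₀I/4πd)·2 sin(π/3) = 6.32×10⁻⁵ T.
All 3 sides add in the same direction: B = 3 × 6.32×10⁻⁵ = 1.90×10⁻⁴ T.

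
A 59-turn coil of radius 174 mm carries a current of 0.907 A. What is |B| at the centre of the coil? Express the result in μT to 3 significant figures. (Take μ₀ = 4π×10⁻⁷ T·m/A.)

B ≈ 193 μT

For an N-turn flat coil, B = Nμ₀I/(2R) with R = 0.174 m.
B = 59 × 3.28×10⁻⁶ T = 1.93×10⁻⁴ T.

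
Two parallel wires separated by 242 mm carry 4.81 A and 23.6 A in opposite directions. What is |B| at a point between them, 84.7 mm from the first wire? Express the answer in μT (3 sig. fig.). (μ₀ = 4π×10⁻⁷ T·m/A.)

B ≈ 41.4 μT

Each long wire gives B = μ₀I/(2πd). Distances are d₁ = 0.0847 m and d₂ = 0.1573 m.
B₁ = 1.14×10⁻⁵ T, B₂ = 3.00×10⁻⁵ T.
Between antiparallel currents both contributions point the same way, so they add. B = B₁ + B₂ = 1.14×10⁻⁵ + 3.00×10⁻⁵ = 4.14×10⁻⁵ T.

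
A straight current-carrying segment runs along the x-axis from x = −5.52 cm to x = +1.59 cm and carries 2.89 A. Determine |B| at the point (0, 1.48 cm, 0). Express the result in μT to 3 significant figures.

B ≈ 33.2 μT

For a finite straight segment, B = (μ₀I/4πd)(sinθ₁ + sinθ₂), where θ₁, θ₂ are the angles from the perpendicular to each end.
The perpendicular distance is d = 0.0148 m; the end-offsets along the wire are a = 0.0552 m and b = 0.0159 m.
sinθ₁ = 0.0552/√(0.0552²+0.0148²) = 0.9659; sinθ₂ = 0.0159/√(0.0159²+0.0148²) = 0.7320.
B = (4π×10⁻⁷ × 2.89) / (4π × 0.0148) × (0.9659 + 0.7320) = 3.32×10⁻⁵ T.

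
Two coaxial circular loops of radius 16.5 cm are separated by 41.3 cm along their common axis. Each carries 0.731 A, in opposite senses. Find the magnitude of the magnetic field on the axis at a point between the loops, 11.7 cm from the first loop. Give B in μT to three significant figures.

Each loop contributes B = μ₀IR²/[2(R²+z²)^(3/2)] on the axis, with z measured from that loop.
Loop 1 (z = 0.117 m): B₁ = 1.51×10⁻⁶ T. Loop 2 (z = 0.296 m): B₂ = 3.21×10⁻⁷ T.
The fields oppose: B = |B₁ − B₂| = 1.19×10⁻⁶ T.

B ≈ 1.19 μT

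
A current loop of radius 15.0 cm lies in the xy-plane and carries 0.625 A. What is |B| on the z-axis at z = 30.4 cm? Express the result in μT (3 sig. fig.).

B ≈ 0.227 μT

On the axis of a circular loop, B = μ₀IR² / [2(R²+z²)^(3/2)].
R² + z² = (0.15)² + (0.304)² = 0.1149 m², and (R²+z²)^(3/2) = 3.90×10⁻² m³.
B = (4π×10⁻⁷ × 0.625 × 0.0225) / (2 × 3.90×10⁻²) = 2.27×10⁻⁷ T.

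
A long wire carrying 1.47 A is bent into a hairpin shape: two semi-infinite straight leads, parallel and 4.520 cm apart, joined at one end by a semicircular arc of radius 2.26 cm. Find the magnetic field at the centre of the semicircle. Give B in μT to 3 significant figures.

B ≈ 33.4 μT

The semicircular arc contributes B_arc = μ₀I·π/(4πR) = μ₀I/(4R) = 2.04×10⁻⁵ T.
Each semi-infinite lead is at perpendicular distance R = 0.0226 m from the centre, with the perpendicular foot at its near end, so it contributes μ₀I/(4πR); both point the same way, together 1.30×10⁻⁵ T.
Arc and leads all point the same direction: B = 2.04×10⁻⁵ + 1.30×10⁻⁵ = 3.34×10⁻⁵ T.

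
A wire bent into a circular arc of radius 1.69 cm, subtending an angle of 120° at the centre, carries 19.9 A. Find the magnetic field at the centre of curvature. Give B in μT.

The Biot–Savart field of a circular arc at its centre is B = μ₀Iφ/(4πR), with φ = 2.094 rad.
B = (4π×10⁻⁷ × 19.9 × 2.094) / (4π × 0.0169) = 2.47×10⁻⁴ T.

B ≈ 247 μT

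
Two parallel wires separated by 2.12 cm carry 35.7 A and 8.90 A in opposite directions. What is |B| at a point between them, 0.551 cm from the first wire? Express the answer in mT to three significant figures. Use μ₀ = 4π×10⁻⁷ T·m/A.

Each long wire gives B = μ₀I/(2πd). Distances are d₁ = 0.00551 m and d₂ = 0.01569 m.
B₁ = 1.30×10⁻³ T, B₂ = 1.13×10⁻⁴ T.
Between antiparallel currents both contributions point the same way, so they add. B = B₁ + B₂ = 1.30×10⁻³ + 1.13×10⁻⁴ = 1.41×10⁻³ T.

B ≈ 1.41 mT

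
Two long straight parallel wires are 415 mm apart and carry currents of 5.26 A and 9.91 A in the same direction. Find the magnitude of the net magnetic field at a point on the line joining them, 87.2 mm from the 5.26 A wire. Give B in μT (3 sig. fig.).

B ≈ 6.02 μT

Each long wire gives B = μ₀I/(2πd). Distances are d₁ = 0.0872 m and d₂ = 0.3278 m.
B₁ = 1.21×10⁻⁵ T, B₂ = 6.05×10⁻⁶ T.
Between parallel currents the two contributions point in opposite directions, so they subtract. B = |B₁ − B₂| = |1.21×10⁻⁵ − 6.05×10⁻⁶| = 6.02×10⁻⁶ T.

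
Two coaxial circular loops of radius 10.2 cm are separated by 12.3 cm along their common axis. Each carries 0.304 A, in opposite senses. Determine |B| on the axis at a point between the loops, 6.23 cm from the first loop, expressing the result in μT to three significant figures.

B ≈ 0.0245 μT

Each loop contributes B = μ₀IR²/[2(R²+z²)^(3/2)] on the axis, with z measured from that loop.
Loop 1 (z = 0.0623 m): B₁ = 1.16×10⁻⁶ T. Loop 2 (z = 0.0607 m): B₂ = 1.19×10⁻⁶ T.
The fields oppose: B = |B₁ − B₂| = 2.45×10⁻⁸ T.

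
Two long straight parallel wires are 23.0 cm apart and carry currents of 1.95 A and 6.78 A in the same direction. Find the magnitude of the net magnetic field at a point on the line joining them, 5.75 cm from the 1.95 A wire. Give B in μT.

Each long wire gives B = μ₀I/(2πd). Distances are d₁ = 0.0575 m and d₂ = 0.1725 m.
B₁ = 6.78×10⁻⁶ T, B₂ = 7.86×10⁻⁶ T.
Between parallel currents the two contributions point in opposite directions, so they subtract. B = |B₁ − B₂| = |6.78×10⁻⁶ − 7.86×10⁻⁶| = 1.08×10⁻⁶ T.

B ≈ 1.08 μT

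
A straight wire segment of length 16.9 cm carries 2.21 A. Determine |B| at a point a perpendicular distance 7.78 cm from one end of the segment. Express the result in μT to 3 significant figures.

For a finite straight segment, B = (μ₀I/4πd)(sinθ₁ + sinθ₂), where θ₁, θ₂ are the angles from the perpendicular to each end.
The perpendicular foot is at one end, so the two end-offsets along the wire are 0 and L = 0.169 m.
sinθ₁ = 0/√(0²+0.0778²) = 0.0000; sinθ₂ = 0.169/√(0.169²+0.0778²) = 0.9084.
B = (4π×10⁻⁷ × 2.21) / (4π × 0.0778) × (0.0000 + 0.9084) = 2.58×10⁻⁶ T.

B ≈ 2.58 μT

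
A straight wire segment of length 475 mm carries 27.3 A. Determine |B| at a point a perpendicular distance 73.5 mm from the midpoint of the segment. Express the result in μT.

For a finite straight segment, B = (μ₀I/4πd)(sinθ₁ + sinθ₂), where θ₁, θ₂ are the angles from the perpendicular to each end.
The perpendicular from the point meets the wire at its midpoint, so each end is L/2 = 0.2375 m away along the wire.
sinθ₁ = 0.2375/√(0.2375²+0.0735²) = 0.9553; sinθ₂ = 0.2375/√(0.2375²+0.0735²) = 0.9553.
B = (4π×10⁻⁷ × 27.3) / (4π × 0.0735) × (0.9553 + 0.9553) = 7.10×10⁻⁵ T.

B ≈ 71.0 μT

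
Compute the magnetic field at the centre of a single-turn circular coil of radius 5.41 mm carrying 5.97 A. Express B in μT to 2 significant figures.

At the centre of a circular loop the Biot–Savart law gives B = μ₀I/(2R).
B = (4π×10⁻⁷ × 5.97) / (2 × 0.00541) = 6.93×10⁻⁴ T.

B ≈ 690 μT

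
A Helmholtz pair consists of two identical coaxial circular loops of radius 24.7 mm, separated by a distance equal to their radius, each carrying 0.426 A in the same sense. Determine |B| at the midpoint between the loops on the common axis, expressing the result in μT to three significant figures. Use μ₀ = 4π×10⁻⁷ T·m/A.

B ≈ 15.5 μT

Each loop contributes B = μ₀IR²/[2(R²+z²)^(3/2)] on the axis, with z measured from that loop.
Loop 1 (z = 0.01235 m): B₁ = 7.75×10⁻⁶ T. Loop 2 (z = 0.01235 m): B₂ = 7.75×10⁻⁶ T.
The fields add: B = B₁ + B₂ = 1.55×10⁻⁵ T.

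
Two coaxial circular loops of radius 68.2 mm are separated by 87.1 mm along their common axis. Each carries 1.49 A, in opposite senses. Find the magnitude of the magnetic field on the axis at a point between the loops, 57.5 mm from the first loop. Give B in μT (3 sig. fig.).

B ≈ 4.46 μT

Each loop contributes B = μ₀IR²/[2(R²+z²)^(3/2)] on the axis, with z measured from that loop.
Loop 1 (z = 0.0575 m): B₁ = 6.13×10⁻⁶ T. Loop 2 (z = 0.0296 m): B₂ = 1.06×10⁻⁵ T.
The fields oppose: B = |B₁ − B₂| = 4.46×10⁻⁶ T.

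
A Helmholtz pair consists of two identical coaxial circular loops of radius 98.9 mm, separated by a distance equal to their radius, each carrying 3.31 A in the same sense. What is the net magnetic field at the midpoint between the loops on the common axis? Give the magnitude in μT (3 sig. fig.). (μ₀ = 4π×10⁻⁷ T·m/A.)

Each loop contributes B = μ₀IR²/[2(R²+z²)^(3/2)] on the axis, with z measured from that loop.
Loop 1 (z = 0.04945 m): B₁ = 1.50×10⁻⁵ T. Loop 2 (z = 0.04945 m): B₂ = 1.50×10⁻⁵ T.
The fields add: B = B₁ + B₂ = 3.01×10⁻⁵ T.

B ≈ 30.1 μT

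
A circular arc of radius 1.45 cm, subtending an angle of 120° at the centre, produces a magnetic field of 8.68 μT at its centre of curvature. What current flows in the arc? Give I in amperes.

For a circular arc, B = μ₀Iφ/(4πR) with φ in radians; here φ = 2.094 rad.
So I = 4πRB/(μ₀φ) = 4π × 0.0145 × 8.68×10⁻⁶ / (4π×10⁻⁷ × 2.094) = 0.601 A.

I ≈ 0.601 A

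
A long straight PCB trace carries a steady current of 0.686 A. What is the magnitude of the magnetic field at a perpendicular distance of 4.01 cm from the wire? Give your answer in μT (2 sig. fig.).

For an infinitely long straight wire, B = μ₀I/(2πd).
B = (4π×10⁻⁷ × 0.686) / (2π × 0.0401) = 3.42×10⁻⁶ T.

B ≈ 3.4 μT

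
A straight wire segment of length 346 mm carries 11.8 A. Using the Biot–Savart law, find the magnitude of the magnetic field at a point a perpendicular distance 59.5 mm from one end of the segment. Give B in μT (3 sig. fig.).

B ≈ 19.5 μT

For a finite straight segment, B = (μ₀I/4πd)(sinθ₁ + sinθ₂), where θ₁, θ₂ are the angles from the perpendicular to each end.
The perpendicular foot is at one end, so the two end-offsets along the wire are 0 and L = 0.346 m.
sinθ₁ = 0/√(0²+0.0595²) = 0.0000; sinθ₂ = 0.346/√(0.346²+0.0595²) = 0.9855.
B = (4π×10⁻⁷ × 11.8) / (4π × 0.0595) × (0.0000 + 0.9855) = 1.95×10⁻⁵ T.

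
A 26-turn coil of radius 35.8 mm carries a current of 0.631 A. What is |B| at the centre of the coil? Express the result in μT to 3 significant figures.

B ≈ 288 μT

For an N-turn flat coil, B = Nμ₀I/(2R) with R = 0.0358 m.
B = 26 × 1.11×10⁻⁵ T = 2.88×10⁻⁴ T.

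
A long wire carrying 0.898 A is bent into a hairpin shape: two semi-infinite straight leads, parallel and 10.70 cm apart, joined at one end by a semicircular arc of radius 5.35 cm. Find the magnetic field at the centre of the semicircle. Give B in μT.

B ≈ 8.63 μT

The semicircular arc contributes B_arc = μ₀I·π/(4πR) = μ₀I/(4R) = 5.27×10⁻⁶ T.
Each semi-infinite lead is at perpendicular distance R = 0.0535 m from the centre, with the perpendicular foot at its near end, so it contributes μ₀I/(4πR); both point the same way, together 3.36×10⁻⁶ T.
Arc and leads all point the same direction: B = 5.27×10⁻⁶ + 3.36×10⁻⁶ = 8.63×10⁻⁶ T.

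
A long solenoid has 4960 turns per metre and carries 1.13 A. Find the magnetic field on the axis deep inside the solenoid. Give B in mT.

B ≈ 7.04 mT

Inside a long solenoid, B = μ₀nI with n = 4960 turns/m.
B = 4π×10⁻⁷ × 4960 × 1.13 = 7.04×10⁻³ T.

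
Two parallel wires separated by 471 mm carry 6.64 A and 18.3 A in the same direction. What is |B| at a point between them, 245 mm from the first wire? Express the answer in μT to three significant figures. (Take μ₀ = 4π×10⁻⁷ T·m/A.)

B ≈ 10.8 μT

Each long wire gives B = μ₀I/(2πd). Distances are d₁ = 0.245 m and d₂ = 0.226 m.
B₁ = 5.42×10⁻⁶ T, B₂ = 1.62×10⁻⁵ T.
Between parallel currents the two contributions point in opposite directions, so they subtract. B = |B₁ − B₂| = |5.42×10⁻⁶ − 1.62×10⁻⁵| = 1.08×10⁻⁵ T.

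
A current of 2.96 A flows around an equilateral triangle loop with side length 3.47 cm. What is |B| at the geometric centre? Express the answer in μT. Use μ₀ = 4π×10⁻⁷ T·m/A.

B ≈ 154 μT

Each side is a finite straight segment at perpendicular distance d = a/(2 tan(π/3)) = 0.01002 m from the centre, with end-angles ±π/3.
One side contributes B₁ = (μ₀I/4πd)·2 sin(π/3) = 5.12×10⁻⁵ T.
All 3 sides add in the same direction: B = 3 × 5.12×10⁻⁵ = 1.54×10⁻⁴ T.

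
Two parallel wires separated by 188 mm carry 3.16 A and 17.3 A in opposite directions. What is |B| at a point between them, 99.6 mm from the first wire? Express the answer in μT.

Each long wire gives B = μ₀I/(2πd). Distances are d₁ = 0.0996 m and d₂ = 0.0884 m.
B₁ = 6.35×10⁻⁶ T, B₂ = 3.91×10⁻⁵ T.
Between antiparallel currents both contributions point the same way, so they add. B = B₁ + B₂ = 6.35×10⁻⁶ + 3.91×10⁻⁵ = 4.55×10⁻⁵ T.

B ≈ 45.5 μT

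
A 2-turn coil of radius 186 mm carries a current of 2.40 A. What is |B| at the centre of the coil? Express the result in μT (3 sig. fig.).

For an N-turn flat coil, B = Nμ₀I/(2R) with R = 0.186 m.
B = 2 × 8.11×10⁻⁶ T = 1.62×10⁻⁵ T.

B ≈ 16.2 μT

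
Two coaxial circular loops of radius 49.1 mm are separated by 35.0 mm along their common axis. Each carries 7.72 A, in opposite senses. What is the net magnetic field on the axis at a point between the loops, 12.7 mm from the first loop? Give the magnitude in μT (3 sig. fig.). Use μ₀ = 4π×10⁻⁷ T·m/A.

Each loop contributes B = μ₀IR²/[2(R²+z²)^(3/2)] on the axis, with z measured from that loop.
Loop 1 (z = 0.0127 m): B₁ = 8.96×10⁻⁵ T. Loop 2 (z = 0.0223 m): B₂ = 7.46×10⁻⁵ T.
The fields oppose: B = |B₁ − B₂| = 1.51×10⁻⁵ T.

B ≈ 15.1 μT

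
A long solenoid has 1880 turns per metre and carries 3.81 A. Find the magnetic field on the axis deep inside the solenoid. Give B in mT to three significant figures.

Inside a long solenoid, B = μ₀nI with n = 1880 turns/m.
B = 4π×10⁻⁷ × 1880 × 3.81 = 9.00×10⁻³ T.

B ≈ 9.00 mT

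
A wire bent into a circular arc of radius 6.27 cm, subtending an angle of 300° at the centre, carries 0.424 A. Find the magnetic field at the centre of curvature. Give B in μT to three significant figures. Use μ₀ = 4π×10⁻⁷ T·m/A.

The Biot–Savart field of a circular arc at its centre is B = μ₀Iφ/(4πR), with φ = 5.236 rad.
B = (4π×10⁻⁷ × 0.424 × 5.236) / (4π × 0.0627) = 3.54×10⁻⁶ T.

B ≈ 3.54 μT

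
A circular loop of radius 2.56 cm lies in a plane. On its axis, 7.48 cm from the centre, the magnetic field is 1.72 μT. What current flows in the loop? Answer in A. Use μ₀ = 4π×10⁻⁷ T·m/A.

I ≈ 2.06 A

On the axis of a loop, B = μ₀IR²/[2(R²+z²)^(3/2)], so I = 2B(R²+z²)^(3/2)/(μ₀R²).
R² + z² = 0.0006554 + 0.005595 = 0.00625 m²; raised to 3/2 gives 4.94×10⁻⁴ m³.
I = 2 × 1.72×10⁻⁶ × 4.94×10⁻⁴ / (1.26×10⁻⁶ × 0.0006554) = 2.06 A.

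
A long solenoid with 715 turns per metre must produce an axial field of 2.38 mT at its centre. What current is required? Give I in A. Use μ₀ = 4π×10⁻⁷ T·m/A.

Inside a long solenoid B = μ₀nI with n = 715 m⁻¹, so I = B/(μ₀n).
I = 2.38×10⁻³ / (4π×10⁻⁷ × 715) = 2.65 A.

I ≈ 2.65 A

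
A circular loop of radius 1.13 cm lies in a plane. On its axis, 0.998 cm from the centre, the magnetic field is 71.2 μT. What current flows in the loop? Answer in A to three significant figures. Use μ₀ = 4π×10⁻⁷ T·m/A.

On the axis of a loop, B = μ₀IR²/[2(R²+z²)^(3/2)], so I = 2B(R²+z²)^(3/2)/(μ₀R²).
R² + z² = 0.0001277 + 9.960×10⁻⁵ = 0.0002273 m²; raised to 3/2 gives 3.43×10⁻⁶ m³.
I = 2 × 7.12×10⁻⁵ × 3.43×10⁻⁶ / (1.26×10⁻⁶ × 0.0001277) = 3.04 A.

I ≈ 3.04 A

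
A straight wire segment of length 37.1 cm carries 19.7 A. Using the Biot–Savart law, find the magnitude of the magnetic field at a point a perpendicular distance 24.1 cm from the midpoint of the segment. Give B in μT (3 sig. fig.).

B ≈ 9.97 μT

For a finite straight segment, B = (μ₀I/4πd)(sinθ₁ + sinθ₂), where θ₁, θ₂ are the angles from the perpendicular to each end.
The perpendicular from the point meets the wire at its midpoint, so each end is L/2 = 0.1855 m away along the wire.
sinθ₁ = 0.1855/√(0.1855²+0.241²) = 0.6099; sinθ₂ = 0.1855/√(0.1855²+0.241²) = 0.6099.
B = (4π×10⁻⁷ × 19.7) / (4π × 0.241) × (0.6099 + 0.6099) = 9.97×10⁻⁶ T.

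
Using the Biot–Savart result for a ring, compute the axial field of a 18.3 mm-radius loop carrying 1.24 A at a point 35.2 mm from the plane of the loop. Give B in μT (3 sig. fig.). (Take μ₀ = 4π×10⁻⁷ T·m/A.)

On the axis of a circular loop, B = μ₀IR² / [2(R²+z²)^(3/2)].
R² + z² = (0.0183)² + (0.0352)² = 0.001574 m², and (R²+z²)^(3/2) = 6.24×10⁻⁵ m³.
B = (4π×10⁻⁷ × 1.24 × 0.0003349) / (2 × 6.24×10⁻⁵) = 4.18×10⁻⁶ T.

B ≈ 4.18 μT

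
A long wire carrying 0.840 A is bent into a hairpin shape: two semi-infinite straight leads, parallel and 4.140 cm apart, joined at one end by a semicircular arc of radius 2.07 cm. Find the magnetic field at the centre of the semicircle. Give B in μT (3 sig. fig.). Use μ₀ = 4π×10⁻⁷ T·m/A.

B ≈ 20.9 μT

The semicircular arc contributes B_arc = μ₀I·π/(4πR) = μ₀I/(4R) = 1.27×10⁻⁵ T.
Each semi-infinite lead is at perpendicular distance R = 0.0207 m from the centre, with the perpendicular foot at its near end, so it contributes μ₀I/(4πR); both point the same way, together 8.12×10⁻⁶ T.
Arc and leads all point the same direction: B = 1.27×10⁻⁵ + 8.12×10⁻⁶ = 2.09×10⁻⁵ T.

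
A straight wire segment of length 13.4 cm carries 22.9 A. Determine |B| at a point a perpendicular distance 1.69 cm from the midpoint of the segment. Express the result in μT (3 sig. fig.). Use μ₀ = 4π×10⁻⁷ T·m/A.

For a finite straight segment, B = (μ₀I/4πd)(sinθ₁ + sinθ₂), where θ₁, θ₂ are the angles from the perpendicular to each end.
The perpendicular from the point meets the wire at its midpoint, so each end is L/2 = 0.067 m away along the wire.
sinθ₁ = 0.067/√(0.067²+0.0169²) = 0.9696; sinθ₂ = 0.067/√(0.067²+0.0169²) = 0.9696.
B = (4π×10⁻⁷ × 22.9) / (4π × 0.0169) × (0.9696 + 0.9696) = 2.63×10⁻⁴ T.

B ≈ 263 μT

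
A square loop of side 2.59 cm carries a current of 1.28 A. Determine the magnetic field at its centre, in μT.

B ≈ 55.9 μT

Each side is a finite straight segment at perpendicular distance d = a/(2 tan(π/4)) = 0.01295 m from the centre, with end-angles ±π/4.
One side contributes B₁ = (μ₀I/4πd)·2 sin(π/4) = 1.40×10⁻⁵ T.
All 4 sides add in the same direction: B = 4 × 1.40×10⁻⁵ = 5.59×10⁻⁵ T.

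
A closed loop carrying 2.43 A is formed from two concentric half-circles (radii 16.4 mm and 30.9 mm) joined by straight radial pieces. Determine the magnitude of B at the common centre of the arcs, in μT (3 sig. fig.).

The radial connectors point toward the centre, so dl × r̂ = 0 and they contribute nothing.
Each semicircle gives μ₀I/(4R): inner arc 4.65×10⁻⁵ T, outer arc 2.47×10⁻⁵ T.
The two arcs carry current in opposite angular senses, so their fields oppose: B = |4.65×10⁻⁵ − 2.47×10⁻⁵| = 2.18×10⁻⁵ T.

B ≈ 21.8 μT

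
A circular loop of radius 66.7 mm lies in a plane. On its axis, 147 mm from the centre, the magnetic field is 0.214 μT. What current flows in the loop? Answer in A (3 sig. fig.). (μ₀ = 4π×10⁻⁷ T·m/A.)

On the axis of a loop, B = μ₀IR²/[2(R²+z²)^(3/2)], so I = 2B(R²+z²)^(3/2)/(μ₀R²).
R² + z² = 0.004449 + 0.02161 = 0.02606 m²; raised to 3/2 gives 4.21×10⁻³ m³.
I = 2 × 2.14×10⁻⁷ × 4.21×10⁻³ / (1.26×10⁻⁶ × 0.004449) = 0.322 A.

I ≈ 0.322 A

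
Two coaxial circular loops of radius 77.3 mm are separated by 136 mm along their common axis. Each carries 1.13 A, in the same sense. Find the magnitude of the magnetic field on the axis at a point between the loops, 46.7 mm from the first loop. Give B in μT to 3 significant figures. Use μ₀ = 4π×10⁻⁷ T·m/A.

Each loop contributes B = μ₀IR²/[2(R²+z²)^(3/2)] on the axis, with z measured from that loop.
Loop 1 (z = 0.0467 m): B₁ = 5.76×10⁻⁶ T. Loop 2 (z = 0.0893 m): B₂ = 2.57×10⁻⁶ T.
The fields add: B = B₁ + B₂ = 8.33×10⁻⁶ T.

B ≈ 8.33 μT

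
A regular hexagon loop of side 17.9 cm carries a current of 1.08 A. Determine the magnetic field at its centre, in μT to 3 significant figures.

B ≈ 4.18 μT

Each side is a finite straight segment at perpendicular distance d = a/(2 tan(π/6)) = 0.155 m from the centre, with end-angles ±π/6.
One side contributes B₁ = (μ₀I/4πd)·2 sin(π/6) = 6.97×10⁻⁷ T.
All 6 sides add in the same direction: B = 6 × 6.97×10⁻⁷ = 4.18×10⁻⁶ T.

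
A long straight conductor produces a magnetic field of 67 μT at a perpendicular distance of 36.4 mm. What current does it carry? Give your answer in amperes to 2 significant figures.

For a long straight wire B = μ₀I/(2πd), so I = 2πdB/μ₀.
I = 2π × 0.0364 × 6.70×10⁻⁵ / (4π×10⁻⁷) = 12.2 A.

I ≈ 12 A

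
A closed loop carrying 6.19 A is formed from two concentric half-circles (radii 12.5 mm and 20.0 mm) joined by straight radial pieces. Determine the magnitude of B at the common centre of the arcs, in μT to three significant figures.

The radial connectors point toward the centre, so dl × r̂ = 0 and they contribute nothing.
Each semicircle gives μ₀I/(4R): inner arc 1.56×10⁻⁴ T, outer arc 9.72×10⁻⁵ T.
The two arcs carry current in opposite angular senses, so their fields oppose: B = |1.56×10⁻⁴ − 9.72×10⁻⁵| = 5.83×10⁻⁵ T.

B ≈ 58.3 μT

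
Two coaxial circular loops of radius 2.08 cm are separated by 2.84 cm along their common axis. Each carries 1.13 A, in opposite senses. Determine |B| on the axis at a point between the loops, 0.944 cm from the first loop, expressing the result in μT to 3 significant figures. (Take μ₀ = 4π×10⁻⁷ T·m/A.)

Each loop contributes B = μ₀IR²/[2(R²+z²)^(3/2)] on the axis, with z measured from that loop.
Loop 1 (z = 0.00944 m): B₁ = 2.58×10⁻⁵ T. Loop 2 (z = 0.01896 m): B₂ = 1.38×10⁻⁵ T.
The fields oppose: B = |B₁ − B₂| = 1.20×10⁻⁵ T.

B ≈ 12.0 μT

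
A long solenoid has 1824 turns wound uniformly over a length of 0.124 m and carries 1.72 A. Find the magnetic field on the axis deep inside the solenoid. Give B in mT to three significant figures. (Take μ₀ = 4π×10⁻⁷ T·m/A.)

Inside a long solenoid, B = μ₀nI with n = 1.471×10⁴ turns/m.
B = 4π×10⁻⁷ × 1.471×10⁴ × 1.72 = 3.18×10⁻² T.

B ≈ 31.8 mT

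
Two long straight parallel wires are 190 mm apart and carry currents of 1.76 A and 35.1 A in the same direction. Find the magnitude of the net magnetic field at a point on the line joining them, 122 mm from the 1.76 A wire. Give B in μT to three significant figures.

B ≈ 100 μT

Each long wire gives B = μ₀I/(2πd). Distances are d₁ = 0.122 m and d₂ = 0.068 m.
B₁ = 2.89×10⁻⁶ T, B₂ = 1.03×10⁻⁴ T.
Between parallel currents the two contributions point in opposite directions, so they subtract. B = |B₁ − B₂| = |2.89×10⁻⁶ − 1.03×10⁻⁴| = 1.00×10⁻⁴ T.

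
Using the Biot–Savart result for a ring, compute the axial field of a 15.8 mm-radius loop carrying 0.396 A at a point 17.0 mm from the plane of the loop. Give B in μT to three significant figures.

B ≈ 4.97 μT

On the axis of a circular loop, B = μ₀IR² / [2(R²+z²)^(3/2)].
R² + z² = (0.0158)² + (0.017)² = 0.0005386 m², and (R²+z²)^(3/2) = 1.25×10⁻⁵ m³.
B = (4π×10⁻⁷ × 0.396 × 0.0002496) / (2 × 1.25×10⁻⁵) = 4.97×10⁻⁶ T.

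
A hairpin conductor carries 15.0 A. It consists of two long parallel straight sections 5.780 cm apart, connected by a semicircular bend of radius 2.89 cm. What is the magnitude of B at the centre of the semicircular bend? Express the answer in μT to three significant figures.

The semicircular arc contributes B_arc = μ₀I·π/(4πR) = μ₀I/(4R) = 1.63×10⁻⁴ T.
Each semi-infinite lead is at perpendicular distance R = 0.0289 m from the centre, with the perpendicular foot at its near end, so it contributes μ₀I/(4πR); both point the same way, together 1.04×10⁻⁴ T.
Arc and leads all point the same direction: B = 1.63×10⁻⁴ + 1.04×10⁻⁴ = 2.67×10⁻⁴ T.

B ≈ 267 μT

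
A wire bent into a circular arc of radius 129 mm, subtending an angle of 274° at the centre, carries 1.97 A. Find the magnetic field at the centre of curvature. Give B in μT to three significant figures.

The Biot–Savart field of a circular arc at its centre is B = μ₀Iφ/(4πR), with φ = 4.782 rad.
B = (4π×10⁻⁷ × 1.97 × 4.782) / (4π × 0.129) = 7.30×10⁻⁶ T.

B ≈ 7.30 μT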